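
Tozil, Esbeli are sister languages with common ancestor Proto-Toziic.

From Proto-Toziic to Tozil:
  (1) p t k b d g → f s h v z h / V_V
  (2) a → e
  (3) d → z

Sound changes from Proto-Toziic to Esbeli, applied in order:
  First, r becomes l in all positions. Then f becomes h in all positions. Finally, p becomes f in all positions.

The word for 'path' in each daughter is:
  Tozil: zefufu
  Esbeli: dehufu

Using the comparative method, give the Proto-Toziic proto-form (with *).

*defupu

Position 3: Tozil has f, Esbeli has h. Taking the neighbouring segments as reconstructed: Tozil f could go back to *p or *f; Esbeli h could go back to *f or *h — the one source consistent with every daughter is *f.
Position 5: Tozil has f, Esbeli has f. In Esbeli, f can only continue *p, so the proto-segment is *p.
Position 1: Tozil has z, Esbeli has d. Esbeli preserves d here (none of its changes turn any other segment into d), so the proto-segment is *d.
Verify the candidate proto-form against each daughter:
Tozil: *defupu
  defupu → defufu   [intervocalic lenition]
  defufu (rule 2 does not apply)
  defufu → zefufu   [unconditioned shift]
  giving Tozil zefufu.
Esbeli: start from *defupu.
  rule 1: no change — defupu
  rule 2 (unconditioned shift): defupu → dehupu
  rule 3 (unconditioned shift): dehupu → dehufu
  ⇒ Esbeli dehufu
No other proto-form is consistent with every reflex, so the reconstruction is *defupu.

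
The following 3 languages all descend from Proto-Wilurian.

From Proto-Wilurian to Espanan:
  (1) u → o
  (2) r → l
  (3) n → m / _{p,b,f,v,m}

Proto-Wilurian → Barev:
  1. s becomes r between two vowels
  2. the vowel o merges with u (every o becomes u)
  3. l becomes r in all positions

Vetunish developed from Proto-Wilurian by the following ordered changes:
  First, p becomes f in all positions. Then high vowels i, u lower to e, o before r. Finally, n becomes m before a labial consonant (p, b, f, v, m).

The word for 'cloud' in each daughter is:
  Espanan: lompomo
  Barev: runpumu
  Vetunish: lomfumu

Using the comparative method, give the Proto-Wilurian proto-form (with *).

Position 2: Espanan has o, Barev has u, Vetunish has o. Taking the neighbouring segments as reconstructed: Espanan o could go back to *o or *u; Barev u could go back to *o or *u; Vetunish o can only go back to *o — the one source consistent with every daughter is *o.
Position 1: Espanan has l, Barev has r, Vetunish has l. Vetunish preserves l here (none of its changes turn any other segment into l), so the proto-segment is *l.
Position 7: Espanan has o, Barev has u, Vetunish has u. Vetunish preserves u here (none of its changes turn any other segment into u), so the proto-segment is *u.
This points to *lonpumu. Verify forward in each daughter:
Espanan: start from *lonpumu.
  rule 1 (vowel merger): lonpumu → lonpomo
  rule 2: no change — lonpomo
  rule 3 (nasal place assimilation): lonpomo → lompomo
  ⇒ Espanan lompomo
Barev: start from *lonpumu.
  rule 1: no change — lonpumu
  rule 2 (vowel merger): lonpumu → lunpumu
  rule 3 (unconditioned shift): lunpumu → runpumu
  ⇒ Barev runpumu
Vetunish: *lonpumu
  lonpumu → lonfumu   [unconditioned shift]
  lonfumu (rule 2 does not apply)
  lonfumu → lomfumu   [nasal place assimilation]
  giving Vetunish lomfumu.
*lonpumu is the unique common source.

*lonpumu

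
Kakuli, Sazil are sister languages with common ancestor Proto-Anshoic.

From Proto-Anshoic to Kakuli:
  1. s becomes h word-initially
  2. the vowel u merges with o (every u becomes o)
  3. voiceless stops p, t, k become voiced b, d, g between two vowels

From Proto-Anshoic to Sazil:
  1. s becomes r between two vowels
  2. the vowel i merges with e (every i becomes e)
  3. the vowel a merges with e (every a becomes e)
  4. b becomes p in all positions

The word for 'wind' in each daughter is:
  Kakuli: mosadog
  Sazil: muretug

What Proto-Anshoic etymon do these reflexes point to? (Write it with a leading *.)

Position 2: Kakuli has o, Sazil has u. Sazil preserves u here (none of its changes turn any other segment into u), so the proto-segment is *u.
Position 6: Kakuli has o, Sazil has u. Sazil preserves u here (none of its changes turn any other segment into u), so the proto-segment is *u.
Verify the candidate proto-form against each daughter:
Kakuli: start from *musatug.
  rule 1: no change — musatug
  rule 2 (vowel merger): musatug → mosatog
  rule 3 (intervocalic voicing): mosatog → mosadog
  ⇒ Kakuli mosadog
Sazil: start from *musatug.
  rule 1 (rhotacism): musatug → muratug
  rule 2: no change — muratug
  rule 3 (vowel merger): muratug → muretug
  rule 4: no change — muretug
  ⇒ Sazil muretug
Only *musatug yields all of Kakuli mosadog, Sazil muretug.

*musatug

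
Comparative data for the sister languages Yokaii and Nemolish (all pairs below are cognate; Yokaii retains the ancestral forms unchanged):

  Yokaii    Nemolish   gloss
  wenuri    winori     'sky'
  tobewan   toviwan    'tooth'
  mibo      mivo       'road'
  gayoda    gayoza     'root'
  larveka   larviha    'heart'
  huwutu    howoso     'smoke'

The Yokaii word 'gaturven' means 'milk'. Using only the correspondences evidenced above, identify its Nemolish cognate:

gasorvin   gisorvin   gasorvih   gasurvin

huwutu ~ howoso — Yokaii t corresponds to Nemolish s between vowels (before a back vowel).
wenuri ~ winori — Yokaii u corresponds to Nemolish o after a consonant, before r.
wenuri ~ winori — Yokaii e corresponds to Nemolish i after a consonant, before a nasal.
Applying these to Yokaii 'gaturven':
  gaturven → gasurven   (t→s between vowels (before a back vowel))
  gasurven → gasorven   (u→o after a consonant, before r)
  gasorven → gasorvin   (e→i after a consonant, before a nasal)
So the Nemolish cognate is 'gasorvin'.

gasorvin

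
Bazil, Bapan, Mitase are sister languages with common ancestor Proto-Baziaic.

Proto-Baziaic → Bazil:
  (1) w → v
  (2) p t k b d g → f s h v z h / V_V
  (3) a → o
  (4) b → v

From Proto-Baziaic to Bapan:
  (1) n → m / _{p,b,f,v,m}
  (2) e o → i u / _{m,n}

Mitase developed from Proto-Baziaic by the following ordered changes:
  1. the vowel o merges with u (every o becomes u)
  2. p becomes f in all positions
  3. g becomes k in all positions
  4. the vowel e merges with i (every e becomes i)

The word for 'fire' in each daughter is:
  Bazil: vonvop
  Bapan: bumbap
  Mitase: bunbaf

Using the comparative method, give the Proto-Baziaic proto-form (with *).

*bonbap

Position 5: Bazil has o, Bapan has a, Mitase has a. Bapan preserves a here (none of its changes turn any other segment into a), so the proto-segment is *a.
Position 4: Bazil has v, Bapan has b, Mitase has b. Bapan preserves b here (none of its changes turn any other segment into b), so the proto-segment is *b.
Position 2: Bazil has o, Bapan has u, Mitase has u. Taking the neighbouring segments as reconstructed: Bazil o could go back to *a or *o; Bapan u could go back to *o or *u; Mitase u could go back to *o or *u — the one source consistent with every daughter is *o.
Continuing position by position gives *bonbap; check it forward:
Bazil: start from *bonbap.
  rule 1: no change — bonbap
  rule 2: no change — bonbap
  rule 3 (vowel merger): bonbap → bonbop
  rule 4 (unconditioned shift): bonbop → vonvop
  ⇒ Bazil vonvop
Bapan: *bonbap
  bonbap → bombap   [nasal place assimilation]
  bombap → bumbap   [pre-nasal raising]
  giving Bapan bumbap.
Mitase: *bonbap > bunbap > bunbaf  (by vowel merger, unconditioned shift)
Only *bonbap yields all of Bazil vonvop, Bapan bumbap, Mitase bunbaf.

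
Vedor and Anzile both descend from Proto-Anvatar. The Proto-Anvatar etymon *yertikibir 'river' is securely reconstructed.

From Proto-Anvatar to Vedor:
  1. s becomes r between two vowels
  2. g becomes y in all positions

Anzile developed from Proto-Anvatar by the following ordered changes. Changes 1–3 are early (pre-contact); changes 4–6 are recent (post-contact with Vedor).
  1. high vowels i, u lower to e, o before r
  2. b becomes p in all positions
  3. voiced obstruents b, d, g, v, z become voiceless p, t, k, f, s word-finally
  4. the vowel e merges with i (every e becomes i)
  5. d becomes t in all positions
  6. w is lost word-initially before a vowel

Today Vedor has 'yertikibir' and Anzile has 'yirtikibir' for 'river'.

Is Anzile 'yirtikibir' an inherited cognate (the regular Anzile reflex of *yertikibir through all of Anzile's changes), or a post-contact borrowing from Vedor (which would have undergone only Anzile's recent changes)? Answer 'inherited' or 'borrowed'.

If inherited, *yertikibir would pass through all of Anzile's changes:
Anzile: *yertikibir
  yertikibir → yertikiber   [pre-rhotic lowering]
  yertikiber → yertikiper   [unconditioned shift]
  yertikiper (rule 3 does not apply)
  yertikiper → yirtikipir   [vowel merger]
  yirtikipir (rule 5 does not apply)
  yirtikipir (rule 6 does not apply)
  giving Anzile yirtikipir.
If borrowed from Vedor 'yertikibir' after the early changes, it would undergo only the recent ones:
  rule 4 (vowel merger): yertikibir → yirtikibir
  rule 5 (unconditioned shift): no change (yirtikibir)
  rule 6 (glide loss): no change (yirtikibir)
  ⇒ as a loan: yirtikibir
Anzile 'yirtikibir' matches the loan outcome 'yirtikibir', not the inherited 'yirtikipir' — it skipped the early Anzile changes, so it was borrowed from Vedor.

borrowed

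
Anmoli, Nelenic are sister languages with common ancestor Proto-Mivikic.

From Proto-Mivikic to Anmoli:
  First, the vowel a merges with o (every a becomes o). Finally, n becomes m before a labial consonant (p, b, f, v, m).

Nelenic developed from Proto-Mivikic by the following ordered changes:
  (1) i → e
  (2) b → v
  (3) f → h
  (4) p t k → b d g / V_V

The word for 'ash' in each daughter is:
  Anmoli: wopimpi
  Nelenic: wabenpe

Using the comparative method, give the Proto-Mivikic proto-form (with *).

*wapinpi

Position 4: Anmoli has i, Nelenic has e. Anmoli preserves i here (none of its changes turn any other segment into i), so the proto-segment is *i.
Position 3: Anmoli has p, Nelenic has b. Anmoli preserves p here (none of its changes turn any other segment into p), so the proto-segment is *p.
Position 5: Anmoli has m, Nelenic has n. Nelenic preserves n here (none of its changes turn any other segment into n), so the proto-segment is *n.
Verify the candidate proto-form against each daughter:
Anmoli: start from *wapinpi.
  rule 1 (vowel merger): wapinpi → wopinpi
  rule 2 (nasal place assimilation): wopinpi → wopimpi
  ⇒ Anmoli wopimpi
Nelenic: *wapinpi
  wapinpi → wapenpe   [vowel merger]
  wapenpe (rule 2 does not apply)
  wapenpe (rule 3 does not apply)
  wapenpe → wabenpe   [intervocalic voicing]
  giving Nelenic wabenpe.
Only *wapinpi yields all of Anmoli wopimpi, Nelenic wabenpe.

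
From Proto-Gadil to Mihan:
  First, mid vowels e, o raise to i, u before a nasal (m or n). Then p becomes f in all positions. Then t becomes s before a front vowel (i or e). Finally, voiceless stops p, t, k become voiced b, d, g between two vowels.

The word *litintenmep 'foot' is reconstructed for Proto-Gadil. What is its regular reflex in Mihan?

lisinsinmef

Mihan: *litintenmep > litintinmep > litintinmef > lisinsinmef  (by pre-nasal raising, unconditioned shift, palatalisation)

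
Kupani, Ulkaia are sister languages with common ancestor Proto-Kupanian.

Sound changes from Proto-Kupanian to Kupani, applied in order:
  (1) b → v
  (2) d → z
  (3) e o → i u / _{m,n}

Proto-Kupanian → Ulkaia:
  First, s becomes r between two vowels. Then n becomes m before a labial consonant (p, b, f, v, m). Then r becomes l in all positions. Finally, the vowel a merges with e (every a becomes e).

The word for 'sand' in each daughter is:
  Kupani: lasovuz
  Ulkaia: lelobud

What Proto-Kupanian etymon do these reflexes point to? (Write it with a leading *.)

*lasobud

Position 7: Kupani has z, Ulkaia has d. Ulkaia preserves d here (none of its changes turn any other segment into d), so the proto-segment is *d.
Position 3: Kupani has s, Ulkaia has l. Kupani preserves s here (none of its changes turn any other segment into s), so the proto-segment is *s.
Position 2: Kupani has a, Ulkaia has e. Kupani preserves a here (none of its changes turn any other segment into a), so the proto-segment is *a.
Verify the candidate proto-form against each daughter:
Kupani: *lasobud
  lasobud → lasovud   [unconditioned shift]
  lasovud → lasovuz   [unconditioned shift]
  lasovuz (rule 3 does not apply)
  giving Kupani lasovuz.
Ulkaia: *lasobud > larobud > lalobud > lelobud  (by rhotacism, unconditioned shift, vowel merger)
No other proto-form is consistent with every reflex, so the reconstruction is *lasobud.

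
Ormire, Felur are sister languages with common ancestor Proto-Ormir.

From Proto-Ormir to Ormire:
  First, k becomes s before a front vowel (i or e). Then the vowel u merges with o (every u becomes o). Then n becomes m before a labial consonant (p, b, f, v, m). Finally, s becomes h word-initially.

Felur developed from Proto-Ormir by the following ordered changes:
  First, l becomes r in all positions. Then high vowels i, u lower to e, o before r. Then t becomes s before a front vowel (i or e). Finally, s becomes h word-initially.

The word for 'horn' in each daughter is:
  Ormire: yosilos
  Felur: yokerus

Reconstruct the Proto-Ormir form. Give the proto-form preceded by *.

*yokilus

Position 4: Ormire has i, Felur has e. Ormire preserves i here (none of its changes turn any other segment into i), so the proto-segment is *i.
Position 3: Ormire has s, Felur has k. Felur preserves k here (none of its changes turn any other segment into k), so the proto-segment is *k.
Position 5: Ormire has l, Felur has r. Ormire preserves l here (none of its changes turn any other segment into l), so the proto-segment is *l.
Verify the candidate proto-form against each daughter:
Ormire: *yokilus > yosilus > yosilos  (by palatalisation, vowel merger)
Felur: start from *yokilus.
  rule 1 (unconditioned shift): yokilus → yokirus
  rule 2 (pre-rhotic lowering): yokirus → yokerus
  rule 3: no change — yokerus
  rule 4: no change — yokerus
  ⇒ Felur yokerus
*yokilus is the unique common source.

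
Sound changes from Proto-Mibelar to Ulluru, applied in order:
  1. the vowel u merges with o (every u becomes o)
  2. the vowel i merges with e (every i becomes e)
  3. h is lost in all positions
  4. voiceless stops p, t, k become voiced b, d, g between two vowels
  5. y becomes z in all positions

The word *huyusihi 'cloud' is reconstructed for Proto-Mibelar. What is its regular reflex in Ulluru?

ozosee

Ulluru: *huyusihi > hoyosihi > hoyosehe > oyosee > ozosee  (by vowel merger, vowel merger, h-loss, unconditioned shift)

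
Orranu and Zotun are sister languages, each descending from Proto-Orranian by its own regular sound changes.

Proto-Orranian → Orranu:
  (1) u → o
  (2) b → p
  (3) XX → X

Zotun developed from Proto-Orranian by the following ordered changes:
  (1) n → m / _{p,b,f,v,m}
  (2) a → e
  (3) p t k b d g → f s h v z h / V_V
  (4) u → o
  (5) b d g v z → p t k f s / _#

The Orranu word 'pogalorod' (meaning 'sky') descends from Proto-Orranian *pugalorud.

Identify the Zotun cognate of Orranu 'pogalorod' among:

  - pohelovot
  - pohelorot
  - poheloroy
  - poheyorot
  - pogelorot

pohelorot

Zotun: *pugalorud
  pugalorud (rule 1 does not apply)
  pugalorud → pugelorud   [vowel merger]
  pugelorud → puhelorud   [intervocalic lenition]
  puhelorud → pohelorod   [vowel merger]
  pohelorod → pohelorot   [final devoicing]
  giving Zotun pohelorot.
Only 'pohelorot' matches the regular Zotun development of *pugalorud.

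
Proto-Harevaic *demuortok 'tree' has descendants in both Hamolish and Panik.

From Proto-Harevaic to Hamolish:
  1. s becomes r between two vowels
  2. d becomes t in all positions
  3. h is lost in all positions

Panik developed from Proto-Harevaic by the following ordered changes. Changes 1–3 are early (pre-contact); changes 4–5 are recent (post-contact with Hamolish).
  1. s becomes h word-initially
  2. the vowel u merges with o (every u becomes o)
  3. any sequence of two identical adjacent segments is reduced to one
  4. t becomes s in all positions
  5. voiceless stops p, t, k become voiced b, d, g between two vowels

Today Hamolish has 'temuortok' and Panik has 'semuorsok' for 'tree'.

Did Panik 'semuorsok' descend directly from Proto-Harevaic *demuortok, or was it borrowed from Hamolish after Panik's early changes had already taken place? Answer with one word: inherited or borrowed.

If inherited, *demuortok would pass through all of Panik's changes:
Panik: start from *demuortok.
  rule 1: no change — demuortok
  rule 2 (vowel merger): demuortok → demoortok
  rule 3 (degemination): demoortok → demortok
  rule 4 (unconditioned shift): demortok → demorsok
  rule 5: no change — demorsok
  ⇒ Panik demorsok
If borrowed from Hamolish 'temuortok' after the early changes, it would undergo only the recent ones:
  rule 4 (unconditioned shift): temuortok → semuorsok
  rule 5 (intervocalic voicing): no change (semuorsok)
  ⇒ as a loan: semuorsok
Panik 'semuorsok' matches the loan outcome 'semuorsok', not the inherited 'demorsok' — it skipped the early Panik changes, so it was borrowed from Hamolish.

borrowed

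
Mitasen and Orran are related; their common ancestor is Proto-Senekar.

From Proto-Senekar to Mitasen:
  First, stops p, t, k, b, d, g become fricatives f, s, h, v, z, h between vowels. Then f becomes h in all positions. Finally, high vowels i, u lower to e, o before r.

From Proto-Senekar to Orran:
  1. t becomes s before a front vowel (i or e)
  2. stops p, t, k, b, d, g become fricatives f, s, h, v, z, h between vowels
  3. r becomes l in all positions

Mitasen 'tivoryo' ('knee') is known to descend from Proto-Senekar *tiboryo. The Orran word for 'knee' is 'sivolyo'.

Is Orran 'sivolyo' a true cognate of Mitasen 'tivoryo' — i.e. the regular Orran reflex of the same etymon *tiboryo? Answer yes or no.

yes

Derive the expected Orran reflex of *tiboryo:
Orran: start from *tiboryo.
  rule 1 (palatalisation): tiboryo → siboryo
  rule 2 (intervocalic lenition): siboryo → sivoryo
  rule 3 (unconditioned shift): sivoryo → sivolyo
  ⇒ Orran sivolyo
Orran 'sivolyo' matches the regular reflex exactly, so the pair is cognate.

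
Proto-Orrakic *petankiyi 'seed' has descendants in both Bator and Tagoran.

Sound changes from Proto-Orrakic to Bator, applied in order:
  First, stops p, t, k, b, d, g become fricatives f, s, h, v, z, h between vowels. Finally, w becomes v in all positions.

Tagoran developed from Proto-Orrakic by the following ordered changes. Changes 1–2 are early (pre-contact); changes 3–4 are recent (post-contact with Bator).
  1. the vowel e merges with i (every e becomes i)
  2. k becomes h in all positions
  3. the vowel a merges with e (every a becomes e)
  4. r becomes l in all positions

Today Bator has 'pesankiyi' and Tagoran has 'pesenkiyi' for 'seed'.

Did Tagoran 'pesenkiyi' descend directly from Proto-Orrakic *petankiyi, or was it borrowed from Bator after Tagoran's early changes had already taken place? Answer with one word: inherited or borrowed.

If inherited, *petankiyi would pass through all of Tagoran's changes:
Tagoran: *petankiyi
  petankiyi → pitankiyi   [vowel merger]
  pitankiyi → pitanhiyi   [unconditioned shift]
  pitanhiyi → pitenhiyi   [vowel merger]
  pitenhiyi (rule 4 does not apply)
  giving Tagoran pitenhiyi.
If borrowed from Bator 'pesankiyi' after the early changes, it would undergo only the recent ones:
  rule 3 (vowel merger): pesankiyi → pesenkiyi
  rule 4 (unconditioned shift): no change (pesenkiyi)
  ⇒ as a loan: pesenkiyi
Tagoran 'pesenkiyi' matches the loan outcome 'pesenkiyi', not the inherited 'pitenhiyi' — it skipped the early Tagoran changes, so it was borrowed from Bator.

borrowed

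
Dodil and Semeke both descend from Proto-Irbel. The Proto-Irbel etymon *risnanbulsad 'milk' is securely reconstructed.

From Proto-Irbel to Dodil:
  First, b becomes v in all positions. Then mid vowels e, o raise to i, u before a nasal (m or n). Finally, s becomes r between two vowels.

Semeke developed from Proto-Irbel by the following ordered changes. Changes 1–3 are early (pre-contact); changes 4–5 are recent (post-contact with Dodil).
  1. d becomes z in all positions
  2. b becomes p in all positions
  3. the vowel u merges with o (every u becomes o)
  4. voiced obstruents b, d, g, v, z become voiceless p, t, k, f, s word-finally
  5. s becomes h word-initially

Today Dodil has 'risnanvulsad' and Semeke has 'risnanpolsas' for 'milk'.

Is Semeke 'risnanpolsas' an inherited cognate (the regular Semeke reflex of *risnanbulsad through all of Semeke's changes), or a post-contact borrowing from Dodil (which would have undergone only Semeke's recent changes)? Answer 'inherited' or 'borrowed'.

If inherited, *risnanbulsad would pass through all of Semeke's changes:
Semeke: *risnanbulsad > risnanbulsaz > risnanpulsaz > risnanpolsaz > risnanpolsas  (by unconditioned shift, unconditioned shift, vowel merger, final devoicing)
If borrowed from Dodil 'risnanvulsad' after the early changes, it would undergo only the recent ones:
  rule 4 (final devoicing): risnanvulsad → risnanvulsat
  rule 5 (debuccalisation): no change (risnanvulsat)
  ⇒ as a loan: risnanvulsat
Semeke 'risnanpolsas' matches the inherited outcome exactly, so it is an inherited cognate, not a loan.

inherited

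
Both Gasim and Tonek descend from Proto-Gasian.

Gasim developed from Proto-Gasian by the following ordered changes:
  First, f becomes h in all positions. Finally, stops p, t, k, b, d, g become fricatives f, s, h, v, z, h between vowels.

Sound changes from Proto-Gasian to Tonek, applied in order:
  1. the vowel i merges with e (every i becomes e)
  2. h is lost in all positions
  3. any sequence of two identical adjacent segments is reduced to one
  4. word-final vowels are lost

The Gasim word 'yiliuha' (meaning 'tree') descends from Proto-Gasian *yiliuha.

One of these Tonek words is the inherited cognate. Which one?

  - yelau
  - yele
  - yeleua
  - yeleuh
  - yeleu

Tonek: *yiliuha > yeleuha > yeleua > yeleu  (by vowel merger, h-loss, apocope)
The other candidates each miss or misapply at least one Tonek change.

yeleu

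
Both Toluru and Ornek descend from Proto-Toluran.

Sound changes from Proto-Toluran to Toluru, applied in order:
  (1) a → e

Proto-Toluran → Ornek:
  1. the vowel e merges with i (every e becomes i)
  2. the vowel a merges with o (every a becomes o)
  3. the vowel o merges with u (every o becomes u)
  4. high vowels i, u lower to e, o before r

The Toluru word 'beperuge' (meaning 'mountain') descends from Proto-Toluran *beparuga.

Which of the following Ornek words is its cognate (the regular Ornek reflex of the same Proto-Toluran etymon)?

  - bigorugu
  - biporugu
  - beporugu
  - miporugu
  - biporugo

biporugu

Ornek: start from *beparuga.
  rule 1 (vowel merger): beparuga → biparuga
  rule 2 (vowel merger): biparuga → biporugo
  rule 3 (vowel merger): biporugo → bipurugu
  rule 4 (pre-rhotic lowering): bipurugu → biporugu
  ⇒ Ornek biporugu
The other candidates each miss or misapply at least one Ornek change.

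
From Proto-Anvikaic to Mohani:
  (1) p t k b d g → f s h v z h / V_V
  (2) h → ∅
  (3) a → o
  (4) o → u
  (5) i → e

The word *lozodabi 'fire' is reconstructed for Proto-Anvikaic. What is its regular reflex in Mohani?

Mohani: start from *lozodabi.
  rule 1 (intervocalic lenition): lozodabi → lozozavi
  rule 2: no change — lozozavi
  rule 3 (vowel merger): lozozavi → lozozovi
  rule 4 (vowel merger): lozozovi → luzuzuvi
  rule 5 (vowel merger): luzuzuvi → luzuzuve
  ⇒ Mohani luzuzuve

luzuzuve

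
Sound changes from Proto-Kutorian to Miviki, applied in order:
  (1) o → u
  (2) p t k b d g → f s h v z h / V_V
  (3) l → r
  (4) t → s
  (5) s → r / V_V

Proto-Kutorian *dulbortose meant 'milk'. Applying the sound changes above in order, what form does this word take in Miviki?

durbursure

Miviki: start from *dulbortose.
  rule 1 (vowel merger): dulbortose → dulburtuse
  rule 2: no change — dulburtuse
  rule 3 (unconditioned shift): dulburtuse → durburtuse
  rule 4 (unconditioned shift): durburtuse → durbursuse
  rule 5 (rhotacism): durbursuse → durbursure
  ⇒ Miviki durbursure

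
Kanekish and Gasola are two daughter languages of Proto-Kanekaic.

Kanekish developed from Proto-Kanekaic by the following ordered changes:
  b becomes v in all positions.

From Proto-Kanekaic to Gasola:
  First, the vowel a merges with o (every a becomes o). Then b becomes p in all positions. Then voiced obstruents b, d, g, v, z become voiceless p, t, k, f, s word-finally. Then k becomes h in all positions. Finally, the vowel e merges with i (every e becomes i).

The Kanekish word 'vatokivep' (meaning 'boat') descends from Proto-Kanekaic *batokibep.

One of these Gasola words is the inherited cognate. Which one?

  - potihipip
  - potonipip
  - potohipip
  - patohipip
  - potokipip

potohipip

Gasola: *batokibep
  batokibep → botokibep   [vowel merger]
  botokibep → potokipep   [unconditioned shift]
  potokipep (rule 3 does not apply)
  potokipep → potohipep   [unconditioned shift]
  potohipep → potohipip   [vowel merger]
  giving Gasola potohipip.
Only 'potohipip' matches the regular Gasola development of *batokibep.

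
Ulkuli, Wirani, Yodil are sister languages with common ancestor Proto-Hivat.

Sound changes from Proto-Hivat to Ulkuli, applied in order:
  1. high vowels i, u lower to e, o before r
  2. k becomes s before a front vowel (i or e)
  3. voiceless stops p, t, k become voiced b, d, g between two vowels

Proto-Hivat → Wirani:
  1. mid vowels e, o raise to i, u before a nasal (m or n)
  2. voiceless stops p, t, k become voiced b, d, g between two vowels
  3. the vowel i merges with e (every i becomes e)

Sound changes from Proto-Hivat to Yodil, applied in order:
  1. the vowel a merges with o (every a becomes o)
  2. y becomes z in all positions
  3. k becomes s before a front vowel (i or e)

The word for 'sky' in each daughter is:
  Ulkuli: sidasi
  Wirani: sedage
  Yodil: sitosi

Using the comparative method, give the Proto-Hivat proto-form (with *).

Position 5: Ulkuli has s, Wirani has g, Yodil has s. Taking the neighbouring segments as reconstructed: Ulkuli s could go back to *k or *s; Wirani g could go back to *k or *g; Yodil s could go back to *k or *s — the one source consistent with every daughter is *k.
Position 2: Ulkuli has i, Wirani has e, Yodil has i. Ulkuli preserves i here (none of its changes turn any other segment into i), so the proto-segment is *i.
Position 4: Ulkuli has a, Wirani has a, Yodil has o. Ulkuli preserves a here (none of its changes turn any other segment into a), so the proto-segment is *a.
Verify the candidate proto-form against each daughter:
Ulkuli: *sitaki > sitasi > sidasi  (by palatalisation, intervocalic voicing)
Wirani: *sitaki > sidagi > sedage  (by intervocalic voicing, vowel merger)
Yodil: *sitaki
  sitaki → sitoki   [vowel merger]
  sitoki (rule 2 does not apply)
  sitoki → sitosi   [palatalisation]
  giving Yodil sitosi.
*sitaki is the unique common source.

*sitaki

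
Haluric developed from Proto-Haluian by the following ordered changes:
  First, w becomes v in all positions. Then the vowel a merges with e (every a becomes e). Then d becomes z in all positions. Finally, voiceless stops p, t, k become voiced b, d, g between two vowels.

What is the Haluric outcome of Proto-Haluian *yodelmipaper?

Haluric: *yodelmipaper
  yodelmipaper (rule 1 does not apply)
  yodelmipaper → yodelmipeper   [vowel merger]
  yodelmipeper → yozelmipeper   [unconditioned shift]
  yozelmipeper → yozelmibeber   [intervocalic voicing]
  giving Haluric yozelmibeber.

yozelmibeber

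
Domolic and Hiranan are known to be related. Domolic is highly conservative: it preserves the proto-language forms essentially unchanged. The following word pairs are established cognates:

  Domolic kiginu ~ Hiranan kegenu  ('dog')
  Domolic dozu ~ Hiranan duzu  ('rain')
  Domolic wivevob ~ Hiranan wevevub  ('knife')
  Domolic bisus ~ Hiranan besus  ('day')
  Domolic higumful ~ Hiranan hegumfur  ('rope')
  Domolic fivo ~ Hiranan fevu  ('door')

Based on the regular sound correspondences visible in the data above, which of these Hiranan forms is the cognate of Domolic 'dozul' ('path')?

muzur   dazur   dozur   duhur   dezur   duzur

duzur

dozu ~ duzu — Domolic o corresponds to Hiranan u after a consonant, before a consonant other than r, m, n, p, b, f, v.
higumful ~ hegumfur — Domolic l corresponds to Hiranan r word-finally.
Applying these to Domolic 'dozul':
  dozul → duzul   (o→u after a consonant, before a consonant other than r, m, n, p, b, f, v)
  duzul → duzur   (l→r word-finally)
So the Hiranan cognate is 'duzur'.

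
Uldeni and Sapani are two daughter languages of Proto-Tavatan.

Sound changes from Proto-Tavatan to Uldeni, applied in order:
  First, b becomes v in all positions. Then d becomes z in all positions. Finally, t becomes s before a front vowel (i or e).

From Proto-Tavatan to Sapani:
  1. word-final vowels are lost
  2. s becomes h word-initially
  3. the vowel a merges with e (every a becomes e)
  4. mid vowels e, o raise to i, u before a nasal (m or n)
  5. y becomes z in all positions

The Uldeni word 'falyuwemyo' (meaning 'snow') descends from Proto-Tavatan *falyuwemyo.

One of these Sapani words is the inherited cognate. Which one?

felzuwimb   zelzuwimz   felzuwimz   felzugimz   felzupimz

Sapani: *falyuwemyo
  falyuwemyo → falyuwemy   [apocope]
  falyuwemy (rule 2 does not apply)
  falyuwemy → felyuwemy   [vowel merger]
  felyuwemy → felyuwimy   [pre-nasal raising]
  felyuwimy → felzuwimz   [unconditioned shift]
  giving Sapani felzuwimz.

felzuwimz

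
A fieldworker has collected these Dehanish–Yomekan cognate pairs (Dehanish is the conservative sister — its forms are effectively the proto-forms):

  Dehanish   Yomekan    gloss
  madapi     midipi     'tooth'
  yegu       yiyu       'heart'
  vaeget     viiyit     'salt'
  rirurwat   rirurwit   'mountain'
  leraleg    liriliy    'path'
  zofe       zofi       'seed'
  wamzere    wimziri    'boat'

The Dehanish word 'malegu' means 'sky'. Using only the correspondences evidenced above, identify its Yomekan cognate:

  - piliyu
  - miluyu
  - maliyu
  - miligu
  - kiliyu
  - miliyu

madapi ~ midipi, rirurwat ~ rirurwit — Dehanish a corresponds to Yomekan i after a consonant, before a consonant other than r, m, n, p, b, f, v.
yegu ~ yiyu, vaeget ~ viiyit — Dehanish e corresponds to Yomekan i after a consonant, before a consonant other than r, m, n, p, b, f, v.
yegu ~ yiyu — Dehanish g corresponds to Yomekan y between vowels (before a back vowel).
Applying these to Dehanish 'malegu':
  malegu → milegu   (a→i after a consonant, before a consonant other than r, m, n, p, b, f, v)
  milegu → miligu   (e→i after a consonant, before a consonant other than r, m, n, p, b, f, v)
  miligu → miliyu   (g→y between vowels (before a back vowel))
So the Yomekan cognate is 'miliyu'.

miliyu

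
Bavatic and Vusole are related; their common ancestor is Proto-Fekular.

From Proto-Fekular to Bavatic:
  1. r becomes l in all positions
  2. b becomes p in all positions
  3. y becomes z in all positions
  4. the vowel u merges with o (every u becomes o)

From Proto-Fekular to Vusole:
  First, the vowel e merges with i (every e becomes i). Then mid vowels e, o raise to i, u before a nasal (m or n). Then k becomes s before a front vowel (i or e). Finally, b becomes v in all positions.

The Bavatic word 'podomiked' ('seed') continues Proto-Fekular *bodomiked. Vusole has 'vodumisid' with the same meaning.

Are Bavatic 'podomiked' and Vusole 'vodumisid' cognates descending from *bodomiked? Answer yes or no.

yes

Derive the expected Vusole reflex of *bodomiked:
Vusole: *bodomiked > bodomikid > bodumikid > bodumisid > vodumisid  (by vowel merger, pre-nasal raising, palatalisation, unconditioned shift)
Vusole 'vodumisid' matches the regular reflex exactly, so the pair is cognate.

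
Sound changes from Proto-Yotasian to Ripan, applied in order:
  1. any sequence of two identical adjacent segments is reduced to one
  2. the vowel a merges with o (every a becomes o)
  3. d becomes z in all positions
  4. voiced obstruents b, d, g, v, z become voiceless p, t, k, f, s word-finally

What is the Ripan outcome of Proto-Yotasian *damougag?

Ripan: start from *damougag.
  rule 1: no change — damougag
  rule 2 (vowel merger): damougag → domougog
  rule 3 (unconditioned shift): domougog → zomougog
  rule 4 (final devoicing): zomougog → zomougok
  ⇒ Ripan zomougok

zomougok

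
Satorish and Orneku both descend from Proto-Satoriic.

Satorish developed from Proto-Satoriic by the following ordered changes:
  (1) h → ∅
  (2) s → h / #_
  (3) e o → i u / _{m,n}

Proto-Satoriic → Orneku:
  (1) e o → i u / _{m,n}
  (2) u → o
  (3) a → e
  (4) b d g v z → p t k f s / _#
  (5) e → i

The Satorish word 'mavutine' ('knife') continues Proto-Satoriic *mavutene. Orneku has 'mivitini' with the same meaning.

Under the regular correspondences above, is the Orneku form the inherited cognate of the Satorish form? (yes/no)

no

Derive the expected Orneku reflex of *mavutene:
Orneku: *mavutene
  mavutene → mavutine   [pre-nasal raising]
  mavutine → mavotine   [vowel merger]
  mavotine → mevotine   [vowel merger]
  mevotine (rule 4 does not apply)
  mevotine → mivotini   [vowel merger]
  giving Orneku mivotini.
The regular Orneku reflex would be 'mivotini', but the attested form is 'mivitini'. The correspondence is irregular, so they are not cognates (the Orneku form has a different source).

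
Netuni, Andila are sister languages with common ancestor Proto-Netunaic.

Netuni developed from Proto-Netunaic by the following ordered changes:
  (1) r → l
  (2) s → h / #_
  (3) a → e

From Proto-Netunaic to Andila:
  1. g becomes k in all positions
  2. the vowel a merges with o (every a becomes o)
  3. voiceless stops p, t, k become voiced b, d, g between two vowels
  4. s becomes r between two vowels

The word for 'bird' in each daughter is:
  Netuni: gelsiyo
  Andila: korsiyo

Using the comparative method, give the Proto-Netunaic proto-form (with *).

*garsiyo

Position 2: Netuni has e, Andila has o. Taking the neighbouring segments as reconstructed: Netuni e could go back to *a or *e; Andila o could go back to *a or *o — the one source consistent with every daughter is *a.
Position 3: Netuni has l, Andila has r. Taking the neighbouring segments as reconstructed: Netuni l could go back to *l or *r; Andila r can only go back to *r — the one source consistent with every daughter is *r.
Position 1: Netuni has g, Andila has k. Netuni preserves g here (none of its changes turn any other segment into g), so the proto-segment is *g.
Verify the candidate proto-form against each daughter:
Netuni: start from *garsiyo.
  rule 1 (unconditioned shift): garsiyo → galsiyo
  rule 2: no change — galsiyo
  rule 3 (vowel merger): galsiyo → gelsiyo
  ⇒ Netuni gelsiyo
Andila: *garsiyo
  garsiyo → karsiyo   [unconditioned shift]
  karsiyo → korsiyo   [vowel merger]
  korsiyo (rule 3 does not apply)
  korsiyo (rule 4 does not apply)
  giving Andila korsiyo.
No other proto-form is consistent with every reflex, so the reconstruction is *garsiyo.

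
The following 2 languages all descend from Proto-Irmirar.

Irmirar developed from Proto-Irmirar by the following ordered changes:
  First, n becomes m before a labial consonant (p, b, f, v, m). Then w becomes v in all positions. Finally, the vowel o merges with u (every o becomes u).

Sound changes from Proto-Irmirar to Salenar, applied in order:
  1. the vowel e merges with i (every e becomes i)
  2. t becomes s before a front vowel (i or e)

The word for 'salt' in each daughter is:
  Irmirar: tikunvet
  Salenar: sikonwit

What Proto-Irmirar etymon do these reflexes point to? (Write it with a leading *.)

*tikonwet

Position 4: Irmirar has u, Salenar has o. Salenar preserves o here (none of its changes turn any other segment into o), so the proto-segment is *o.
Position 1: Irmirar has t, Salenar has s. Irmirar preserves t here (none of its changes turn any other segment into t), so the proto-segment is *t.
This points to *tikonwet. Verify forward in each daughter:
Irmirar: *tikonwet
  tikonwet (rule 1 does not apply)
  tikonwet → tikonvet   [unconditioned shift]
  tikonvet → tikunvet   [vowel merger]
  giving Irmirar tikunvet.
Salenar: *tikonwet
  tikonwet → tikonwit   [vowel merger]
  tikonwit → sikonwit   [palatalisation]
  giving Salenar sikonwit.
*tikonwet is the unique common source.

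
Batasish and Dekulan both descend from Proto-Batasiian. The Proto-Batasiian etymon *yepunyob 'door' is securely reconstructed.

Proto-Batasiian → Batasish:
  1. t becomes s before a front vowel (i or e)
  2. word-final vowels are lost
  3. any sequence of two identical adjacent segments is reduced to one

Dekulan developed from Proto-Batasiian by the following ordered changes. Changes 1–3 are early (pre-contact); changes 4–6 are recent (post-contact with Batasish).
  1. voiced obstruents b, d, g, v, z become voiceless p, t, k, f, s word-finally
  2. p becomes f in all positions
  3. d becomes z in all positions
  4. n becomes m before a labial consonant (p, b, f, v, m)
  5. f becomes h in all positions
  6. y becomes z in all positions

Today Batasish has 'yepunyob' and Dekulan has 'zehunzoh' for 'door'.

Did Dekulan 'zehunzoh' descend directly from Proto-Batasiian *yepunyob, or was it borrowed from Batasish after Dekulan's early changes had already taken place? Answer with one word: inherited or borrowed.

inherited

If inherited, *yepunyob would pass through all of Dekulan's changes:
Dekulan: *yepunyob
  yepunyob → yepunyop   [final devoicing]
  yepunyop → yefunyof   [unconditioned shift]
  yefunyof (rule 3 does not apply)
  yefunyof (rule 4 does not apply)
  yefunyof → yehunyoh   [unconditioned shift]
  yehunyoh → zehunzoh   [unconditioned shift]
  giving Dekulan zehunzoh.
If borrowed from Batasish 'yepunyob' after the early changes, it would undergo only the recent ones:
  rule 4 (nasal place assimilation): no change (yepunyob)
  rule 5 (unconditioned shift): no change (yepunyob)
  rule 6 (unconditioned shift): yepunyob → zepunzob
  ⇒ as a loan: zepunzob
Dekulan 'zehunzoh' matches the inherited outcome exactly, so it is an inherited cognate, not a loan.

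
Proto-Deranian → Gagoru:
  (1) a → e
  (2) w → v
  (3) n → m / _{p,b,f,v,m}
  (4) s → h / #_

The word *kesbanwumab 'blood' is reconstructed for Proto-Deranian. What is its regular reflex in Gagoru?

Gagoru: *kesbanwumab
  kesbanwumab → kesbenwumeb   [vowel merger]
  kesbenwumeb → kesbenvumeb   [unconditioned shift]
  kesbenvumeb → kesbemvumeb   [nasal place assimilation]
  kesbemvumeb (rule 4 does not apply)
  giving Gagoru kesbemvumeb.

kesbemvumeb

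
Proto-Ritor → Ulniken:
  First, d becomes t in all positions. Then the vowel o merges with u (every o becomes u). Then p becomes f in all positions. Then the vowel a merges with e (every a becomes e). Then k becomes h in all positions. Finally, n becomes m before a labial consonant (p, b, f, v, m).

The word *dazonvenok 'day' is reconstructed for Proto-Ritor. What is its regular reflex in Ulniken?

Ulniken: start from *dazonvenok.
  rule 1 (unconditioned shift): dazonvenok → tazonvenok
  rule 2 (vowel merger): tazonvenok → tazunvenuk
  rule 3: no change — tazunvenuk
  rule 4 (vowel merger): tazunvenuk → tezunvenuk
  rule 5 (unconditioned shift): tezunvenuk → tezunvenuh
  rule 6 (nasal place assimilation): tezunvenuh → tezumvenuh
  ⇒ Ulniken tezumvenuh

tezumvenuh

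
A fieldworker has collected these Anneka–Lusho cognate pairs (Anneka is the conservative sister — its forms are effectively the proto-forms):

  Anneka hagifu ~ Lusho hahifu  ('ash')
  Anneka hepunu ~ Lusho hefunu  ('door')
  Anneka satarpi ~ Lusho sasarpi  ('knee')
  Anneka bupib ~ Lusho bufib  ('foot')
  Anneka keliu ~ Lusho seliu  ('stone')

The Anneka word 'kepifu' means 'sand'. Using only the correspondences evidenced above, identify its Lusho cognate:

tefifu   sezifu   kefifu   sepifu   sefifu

keliu ~ seliu — Anneka k corresponds to Lusho s word-initially before a front vowel.
bupib ~ bufib — Anneka p corresponds to Lusho f between vowels (before a front vowel).
Applying these to Anneka 'kepifu':
  kepifu → sepifu   (k→s word-initially before a front vowel)
  sepifu → sefifu   (p→f between vowels (before a front vowel))
So the Lusho cognate is 'sefifu'.

sefifu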